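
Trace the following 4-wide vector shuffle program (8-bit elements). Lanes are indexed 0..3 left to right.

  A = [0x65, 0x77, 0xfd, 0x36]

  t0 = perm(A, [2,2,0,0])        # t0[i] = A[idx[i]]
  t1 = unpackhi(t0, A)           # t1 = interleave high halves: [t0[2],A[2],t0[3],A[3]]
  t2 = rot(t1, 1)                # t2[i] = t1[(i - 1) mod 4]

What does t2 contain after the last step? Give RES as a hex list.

RES = [0x36, 0x65, 0xfd, 0x65]

  t0: fd fd 65 65
  t1: 65 fd 65 36
  t2: 36 65 fd 65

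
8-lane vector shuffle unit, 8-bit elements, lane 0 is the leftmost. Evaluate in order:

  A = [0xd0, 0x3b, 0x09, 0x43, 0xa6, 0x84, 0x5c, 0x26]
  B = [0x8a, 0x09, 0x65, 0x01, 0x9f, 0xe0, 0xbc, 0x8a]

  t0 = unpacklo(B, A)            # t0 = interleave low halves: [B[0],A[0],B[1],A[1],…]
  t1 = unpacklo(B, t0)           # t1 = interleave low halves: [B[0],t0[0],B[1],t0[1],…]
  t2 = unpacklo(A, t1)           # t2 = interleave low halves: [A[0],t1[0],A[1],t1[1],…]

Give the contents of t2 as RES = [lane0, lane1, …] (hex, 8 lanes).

  t0: 8a d0 09 3b 65 09 01 43
  t1: 8a 8a 09 d0 65 09 01 3b
  t2: d0 8a 3b 8a 09 09 43 d0

RES = [ 0xd0  0x8a  0x3b  0x8a  0x09  0x09  0x43  0xd0 ]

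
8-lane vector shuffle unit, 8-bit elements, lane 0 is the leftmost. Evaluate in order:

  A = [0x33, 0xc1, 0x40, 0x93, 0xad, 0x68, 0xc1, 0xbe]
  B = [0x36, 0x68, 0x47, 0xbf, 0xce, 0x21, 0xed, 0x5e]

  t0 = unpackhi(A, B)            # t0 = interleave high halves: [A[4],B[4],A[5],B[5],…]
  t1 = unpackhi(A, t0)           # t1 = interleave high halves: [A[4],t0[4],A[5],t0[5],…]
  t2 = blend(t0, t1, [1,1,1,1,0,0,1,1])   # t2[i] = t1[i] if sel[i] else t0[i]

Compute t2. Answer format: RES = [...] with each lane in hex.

  t0: ad ce 68 21 c1 ed be 5e
  t1: ad c1 68 ed c1 be be 5e
  t2: ad c1 68 ed c1 ed be 5e

RES = [0xad, 0xc1, 0x68, 0xed, 0xc1, 0xed, 0xbe, 0x5e]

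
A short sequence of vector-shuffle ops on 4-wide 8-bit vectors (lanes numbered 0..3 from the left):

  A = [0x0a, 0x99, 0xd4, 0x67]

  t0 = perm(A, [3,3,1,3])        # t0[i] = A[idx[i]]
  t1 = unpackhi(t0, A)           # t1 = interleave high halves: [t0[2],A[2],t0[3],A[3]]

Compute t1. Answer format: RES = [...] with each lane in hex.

RES = [0x99, 0xd4, 0x67, 0x67]

t0 = [0x67, 0x67, 0x99, 0x67]
t1 = [0x99, 0xd4, 0x67, 0x67]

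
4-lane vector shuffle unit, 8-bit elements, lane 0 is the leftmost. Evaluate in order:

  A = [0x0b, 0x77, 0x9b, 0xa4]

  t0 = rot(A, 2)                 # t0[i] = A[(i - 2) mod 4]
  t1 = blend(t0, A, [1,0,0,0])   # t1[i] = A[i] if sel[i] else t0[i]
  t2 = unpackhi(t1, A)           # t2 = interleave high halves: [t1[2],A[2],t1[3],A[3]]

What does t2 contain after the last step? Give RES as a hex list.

RES = [0x0b, 0x9b, 0x77, 0xa4]

t0 = [0x9b, 0xa4, 0x0b, 0x77]
t1 = [0x0b, 0xa4, 0x0b, 0x77]
t2 = [0x0b, 0x9b, 0x77, 0xa4]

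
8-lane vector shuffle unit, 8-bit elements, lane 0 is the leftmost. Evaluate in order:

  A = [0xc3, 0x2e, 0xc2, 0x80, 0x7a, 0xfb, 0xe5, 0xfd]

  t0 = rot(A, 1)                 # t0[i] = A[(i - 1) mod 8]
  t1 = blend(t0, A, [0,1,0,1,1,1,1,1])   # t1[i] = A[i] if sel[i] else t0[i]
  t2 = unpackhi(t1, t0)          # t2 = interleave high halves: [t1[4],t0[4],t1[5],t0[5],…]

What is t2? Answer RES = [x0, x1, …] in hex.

→ t0 |fd|c3|2e|c2|80|7a|fb|e5|
→ t1 |fd|2e|2e|80|7a|fb|e5|fd|
→ t2 |7a|80|fb|7a|e5|fb|fd|e5|

RES = [0x7a, 0x80, 0xfb, 0x7a, 0xe5, 0xfb, 0xfd, 0xe5]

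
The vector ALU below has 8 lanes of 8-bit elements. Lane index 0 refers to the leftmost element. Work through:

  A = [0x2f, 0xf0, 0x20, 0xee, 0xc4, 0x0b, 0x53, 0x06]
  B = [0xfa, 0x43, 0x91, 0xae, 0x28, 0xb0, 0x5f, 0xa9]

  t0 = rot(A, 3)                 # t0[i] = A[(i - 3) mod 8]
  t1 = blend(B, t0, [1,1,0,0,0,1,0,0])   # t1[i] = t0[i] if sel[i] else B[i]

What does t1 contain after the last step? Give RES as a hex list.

RES = [0x0b, 0x53, 0x91, 0xae, 0x28, 0x20, 0x5f, 0xa9]

t0 = [0x0b, 0x53, 0x06, 0x2f, 0xf0, 0x20, 0xee, 0xc4]
t1 = [0x0b, 0x53, 0x91, 0xae, 0x28, 0x20, 0x5f, 0xa9]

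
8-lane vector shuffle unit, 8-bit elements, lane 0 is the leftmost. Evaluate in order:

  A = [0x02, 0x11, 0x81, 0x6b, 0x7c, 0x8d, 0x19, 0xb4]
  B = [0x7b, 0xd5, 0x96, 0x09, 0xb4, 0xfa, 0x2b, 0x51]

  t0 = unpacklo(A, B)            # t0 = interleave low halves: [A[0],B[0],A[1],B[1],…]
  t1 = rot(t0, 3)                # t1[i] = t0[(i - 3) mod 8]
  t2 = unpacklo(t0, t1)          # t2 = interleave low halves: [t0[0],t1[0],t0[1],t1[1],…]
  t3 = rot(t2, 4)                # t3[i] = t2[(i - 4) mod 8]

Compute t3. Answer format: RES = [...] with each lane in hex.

RES = [ 0x11  0x09  0xd5  0x02  0x02  0x96  0x7b  0x6b ]

  t0: 02 7b 11 d5 81 96 6b 09
  t1: 96 6b 09 02 7b 11 d5 81
  t2: 02 96 7b 6b 11 09 d5 02
  t3: 11 09 d5 02 02 96 7b 6b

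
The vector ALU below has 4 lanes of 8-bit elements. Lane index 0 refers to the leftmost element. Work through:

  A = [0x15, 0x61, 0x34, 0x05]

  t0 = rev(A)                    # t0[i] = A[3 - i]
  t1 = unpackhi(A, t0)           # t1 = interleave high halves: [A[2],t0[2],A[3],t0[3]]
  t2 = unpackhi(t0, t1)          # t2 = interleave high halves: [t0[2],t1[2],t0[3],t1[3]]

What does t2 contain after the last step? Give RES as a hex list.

RES = [ 0x61  0x05  0x15  0x15 ]

t0 = [0x05, 0x34, 0x61, 0x15]
t1 = [0x34, 0x61, 0x05, 0x15]
t2 = [0x61, 0x05, 0x15, 0x15]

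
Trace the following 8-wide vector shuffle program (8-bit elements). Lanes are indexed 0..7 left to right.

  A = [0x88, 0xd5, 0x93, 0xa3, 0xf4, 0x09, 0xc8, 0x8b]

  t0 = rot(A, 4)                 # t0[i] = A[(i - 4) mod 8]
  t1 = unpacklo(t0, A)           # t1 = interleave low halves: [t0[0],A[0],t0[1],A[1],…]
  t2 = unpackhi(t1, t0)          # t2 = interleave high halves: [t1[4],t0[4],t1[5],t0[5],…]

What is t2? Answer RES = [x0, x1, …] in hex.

RES = [ 0xc8  0x88  0x93  0xd5  0x8b  0x93  0xa3  0xa3 ]

t0 = [0xf4, 0x09, 0xc8, 0x8b, 0x88, 0xd5, 0x93, 0xa3]
t1 = [0xf4, 0x88, 0x09, 0xd5, 0xc8, 0x93, 0x8b, 0xa3]
t2 = [0xc8, 0x88, 0x93, 0xd5, 0x8b, 0x93, 0xa3, 0xa3]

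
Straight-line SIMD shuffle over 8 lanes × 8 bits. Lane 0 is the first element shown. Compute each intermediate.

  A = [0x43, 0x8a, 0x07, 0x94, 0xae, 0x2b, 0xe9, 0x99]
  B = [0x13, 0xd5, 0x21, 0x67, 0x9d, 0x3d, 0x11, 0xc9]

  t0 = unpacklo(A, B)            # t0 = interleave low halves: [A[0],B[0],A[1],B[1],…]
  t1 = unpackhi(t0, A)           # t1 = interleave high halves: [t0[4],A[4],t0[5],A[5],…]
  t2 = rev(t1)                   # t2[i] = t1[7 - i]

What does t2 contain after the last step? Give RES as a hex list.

t0 = [0x43, 0x13, 0x8a, 0xd5, 0x07, 0x21, 0x94, 0x67]
t1 = [0x07, 0xae, 0x21, 0x2b, 0x94, 0xe9, 0x67, 0x99]
t2 = [0x99, 0x67, 0xe9, 0x94, 0x2b, 0x21, 0xae, 0x07]

RES = [ 0x99  0x67  0xe9  0x94  0x2b  0x21  0xae  0x07 ]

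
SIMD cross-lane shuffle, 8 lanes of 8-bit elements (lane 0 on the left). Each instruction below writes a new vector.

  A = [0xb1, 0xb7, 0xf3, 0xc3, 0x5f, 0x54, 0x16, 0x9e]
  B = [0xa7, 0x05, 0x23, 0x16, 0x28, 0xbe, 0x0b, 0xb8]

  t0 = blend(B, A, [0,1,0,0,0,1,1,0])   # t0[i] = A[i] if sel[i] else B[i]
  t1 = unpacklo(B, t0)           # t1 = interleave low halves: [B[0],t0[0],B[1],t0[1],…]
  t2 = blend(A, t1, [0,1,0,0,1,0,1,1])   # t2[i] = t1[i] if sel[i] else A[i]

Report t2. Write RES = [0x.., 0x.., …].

RES = [ 0xb1  0xa7  0xf3  0xc3  0x23  0x54  0x16  0x16 ]

t0 = [0xa7, 0xb7, 0x23, 0x16, 0x28, 0x54, 0x16, 0xb8]
t1 = [0xa7, 0xa7, 0x05, 0xb7, 0x23, 0x23, 0x16, 0x16]
t2 = [0xb1, 0xa7, 0xf3, 0xc3, 0x23, 0x54, 0x16, 0x16]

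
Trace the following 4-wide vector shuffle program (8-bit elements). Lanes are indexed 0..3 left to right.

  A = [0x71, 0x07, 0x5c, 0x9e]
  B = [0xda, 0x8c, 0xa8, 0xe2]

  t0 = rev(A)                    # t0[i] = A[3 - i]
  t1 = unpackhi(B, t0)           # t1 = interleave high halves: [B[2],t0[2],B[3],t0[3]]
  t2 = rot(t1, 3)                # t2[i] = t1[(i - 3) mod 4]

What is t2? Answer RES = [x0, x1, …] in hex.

  t0: 9e 5c 07 71
  t1: a8 07 e2 71
  t2: 07 e2 71 a8

RES = [ 0x07  0xe2  0x71  0xa8 ]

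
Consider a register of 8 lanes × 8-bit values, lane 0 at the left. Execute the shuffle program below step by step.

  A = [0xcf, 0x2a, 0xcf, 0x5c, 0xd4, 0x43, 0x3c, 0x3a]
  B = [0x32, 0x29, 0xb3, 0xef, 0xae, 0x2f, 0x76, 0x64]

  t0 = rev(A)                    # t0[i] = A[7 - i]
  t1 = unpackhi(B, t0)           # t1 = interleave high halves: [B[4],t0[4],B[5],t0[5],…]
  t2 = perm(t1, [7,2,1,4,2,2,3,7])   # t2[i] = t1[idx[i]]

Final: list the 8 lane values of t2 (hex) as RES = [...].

→ t0 |3a|3c|43|d4|5c|cf|2a|cf|
→ t1 |ae|5c|2f|cf|76|2a|64|cf|
→ t2 |cf|2f|5c|76|2f|2f|cf|cf|

RES = [0xcf, 0x2f, 0x5c, 0x76, 0x2f, 0x2f, 0xcf, 0xcf]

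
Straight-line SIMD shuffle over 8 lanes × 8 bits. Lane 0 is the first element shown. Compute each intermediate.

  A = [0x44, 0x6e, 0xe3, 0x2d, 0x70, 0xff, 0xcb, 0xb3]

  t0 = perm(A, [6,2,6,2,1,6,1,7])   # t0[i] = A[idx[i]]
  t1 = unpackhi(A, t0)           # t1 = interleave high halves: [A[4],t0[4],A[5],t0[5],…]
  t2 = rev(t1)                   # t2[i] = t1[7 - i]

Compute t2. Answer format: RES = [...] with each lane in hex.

RES = [0xb3, 0xb3, 0x6e, 0xcb, 0xcb, 0xff, 0x6e, 0x70]

→ t0 |cb|e3|cb|e3|6e|cb|6e|b3|
→ t1 |70|6e|ff|cb|cb|6e|b3|b3|
→ t2 |b3|b3|6e|cb|cb|ff|6e|70|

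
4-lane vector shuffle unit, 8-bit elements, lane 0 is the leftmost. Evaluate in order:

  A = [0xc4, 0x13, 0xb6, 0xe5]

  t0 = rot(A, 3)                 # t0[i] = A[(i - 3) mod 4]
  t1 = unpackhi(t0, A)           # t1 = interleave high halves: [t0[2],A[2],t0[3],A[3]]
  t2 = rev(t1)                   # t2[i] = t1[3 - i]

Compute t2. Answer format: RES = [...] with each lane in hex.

RES = [0xe5, 0xc4, 0xb6, 0xe5]

t0 = [0x13, 0xb6, 0xe5, 0xc4]
t1 = [0xe5, 0xb6, 0xc4, 0xe5]
t2 = [0xe5, 0xc4, 0xb6, 0xe5]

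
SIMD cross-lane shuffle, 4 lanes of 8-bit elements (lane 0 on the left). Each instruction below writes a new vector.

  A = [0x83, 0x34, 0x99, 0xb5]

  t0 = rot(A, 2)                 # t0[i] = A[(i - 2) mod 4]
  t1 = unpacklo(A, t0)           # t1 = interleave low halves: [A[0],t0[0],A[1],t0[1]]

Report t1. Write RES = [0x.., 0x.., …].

RES = [ 0x83  0x99  0x34  0xb5 ]

t0 = [0x99, 0xb5, 0x83, 0x34]
t1 = [0x83, 0x99, 0x34, 0xb5]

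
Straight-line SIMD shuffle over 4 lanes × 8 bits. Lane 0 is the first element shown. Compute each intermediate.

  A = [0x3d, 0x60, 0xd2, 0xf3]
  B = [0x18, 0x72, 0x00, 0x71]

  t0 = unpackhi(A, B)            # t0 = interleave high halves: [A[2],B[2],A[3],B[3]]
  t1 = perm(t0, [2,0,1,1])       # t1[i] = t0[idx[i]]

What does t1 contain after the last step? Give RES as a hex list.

RES = [0xf3, 0xd2, 0x00, 0x00]

  t0: d2 00 f3 71
  t1: f3 d2 00 00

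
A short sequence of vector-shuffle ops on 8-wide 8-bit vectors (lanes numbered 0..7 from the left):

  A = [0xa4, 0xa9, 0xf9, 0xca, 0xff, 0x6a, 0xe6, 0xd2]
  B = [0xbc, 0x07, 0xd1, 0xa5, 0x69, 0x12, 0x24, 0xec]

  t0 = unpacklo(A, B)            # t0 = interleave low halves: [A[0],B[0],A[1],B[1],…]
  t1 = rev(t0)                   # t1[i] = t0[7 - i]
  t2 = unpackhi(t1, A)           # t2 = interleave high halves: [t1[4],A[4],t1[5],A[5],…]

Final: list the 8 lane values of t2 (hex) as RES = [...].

RES = [ 0x07  0xff  0xa9  0x6a  0xbc  0xe6  0xa4  0xd2 ]

  t0: a4 bc a9 07 f9 d1 ca a5
  t1: a5 ca d1 f9 07 a9 bc a4
  t2: 07 ff a9 6a bc e6 a4 d2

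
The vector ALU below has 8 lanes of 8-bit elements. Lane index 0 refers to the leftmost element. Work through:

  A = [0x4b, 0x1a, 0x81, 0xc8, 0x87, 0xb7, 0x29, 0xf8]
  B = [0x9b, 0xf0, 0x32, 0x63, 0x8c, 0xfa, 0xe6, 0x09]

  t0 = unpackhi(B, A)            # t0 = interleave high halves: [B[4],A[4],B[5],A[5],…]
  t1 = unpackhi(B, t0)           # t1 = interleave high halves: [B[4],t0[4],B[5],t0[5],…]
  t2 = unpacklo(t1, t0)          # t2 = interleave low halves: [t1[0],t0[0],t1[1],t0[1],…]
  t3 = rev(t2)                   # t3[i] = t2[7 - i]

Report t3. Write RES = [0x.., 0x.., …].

→ t0 |8c|87|fa|b7|e6|29|09|f8|
→ t1 |8c|e6|fa|29|e6|09|09|f8|
→ t2 |8c|8c|e6|87|fa|fa|29|b7|
→ t3 |b7|29|fa|fa|87|e6|8c|8c|

RES = [0xb7, 0x29, 0xfa, 0xfa, 0x87, 0xe6, 0x8c, 0x8c]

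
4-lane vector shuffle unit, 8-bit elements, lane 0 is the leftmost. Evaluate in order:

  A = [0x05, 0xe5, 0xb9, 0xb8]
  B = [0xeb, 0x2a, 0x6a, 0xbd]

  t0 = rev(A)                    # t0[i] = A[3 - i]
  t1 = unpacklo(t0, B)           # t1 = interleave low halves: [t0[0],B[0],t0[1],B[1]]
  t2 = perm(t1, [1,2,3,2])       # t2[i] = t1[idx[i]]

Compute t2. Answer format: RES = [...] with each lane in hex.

RES = [ 0xeb  0xb9  0x2a  0xb9 ]

t0 = [0xb8, 0xb9, 0xe5, 0x05]
t1 = [0xb8, 0xeb, 0xb9, 0x2a]
t2 = [0xeb, 0xb9, 0x2a, 0xb9]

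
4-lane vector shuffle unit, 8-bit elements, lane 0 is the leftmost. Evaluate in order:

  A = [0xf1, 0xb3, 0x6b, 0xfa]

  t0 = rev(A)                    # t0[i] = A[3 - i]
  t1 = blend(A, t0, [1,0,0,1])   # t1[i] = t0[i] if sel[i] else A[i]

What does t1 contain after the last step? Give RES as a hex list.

RES = [0xfa, 0xb3, 0x6b, 0xf1]

t0 = [0xfa, 0x6b, 0xb3, 0xf1]
t1 = [0xfa, 0xb3, 0x6b, 0xf1]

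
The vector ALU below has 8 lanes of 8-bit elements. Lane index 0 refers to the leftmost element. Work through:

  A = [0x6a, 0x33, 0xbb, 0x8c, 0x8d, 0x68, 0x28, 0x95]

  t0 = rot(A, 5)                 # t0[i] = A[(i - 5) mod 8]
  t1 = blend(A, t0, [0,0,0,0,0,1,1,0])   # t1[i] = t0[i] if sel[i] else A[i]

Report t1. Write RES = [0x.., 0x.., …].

RES = [ 0x6a  0x33  0xbb  0x8c  0x8d  0x6a  0x33  0x95 ]

→ t0 |8c|8d|68|28|95|6a|33|bb|
→ t1 |6a|33|bb|8c|8d|6a|33|95|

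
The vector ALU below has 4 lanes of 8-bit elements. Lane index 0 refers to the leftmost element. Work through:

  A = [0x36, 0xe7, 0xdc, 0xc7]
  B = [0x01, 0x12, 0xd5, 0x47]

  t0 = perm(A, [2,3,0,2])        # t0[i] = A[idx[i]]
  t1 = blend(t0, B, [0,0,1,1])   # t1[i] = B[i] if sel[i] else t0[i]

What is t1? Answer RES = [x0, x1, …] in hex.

RES = [ 0xdc  0xc7  0xd5  0x47 ]

t0 = [0xdc, 0xc7, 0x36, 0xdc]
t1 = [0xdc, 0xc7, 0xd5, 0x47]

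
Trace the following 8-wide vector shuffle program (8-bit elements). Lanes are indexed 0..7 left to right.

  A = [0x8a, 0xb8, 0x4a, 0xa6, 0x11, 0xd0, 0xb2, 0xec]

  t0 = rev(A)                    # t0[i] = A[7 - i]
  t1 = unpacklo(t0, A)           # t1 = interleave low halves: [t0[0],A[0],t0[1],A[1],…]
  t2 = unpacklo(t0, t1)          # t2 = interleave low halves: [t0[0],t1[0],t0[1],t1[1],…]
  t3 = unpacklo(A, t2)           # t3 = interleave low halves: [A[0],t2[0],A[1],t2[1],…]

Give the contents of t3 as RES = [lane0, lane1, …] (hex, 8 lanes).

  t0: ec b2 d0 11 a6 4a b8 8a
  t1: ec 8a b2 b8 d0 4a 11 a6
  t2: ec ec b2 8a d0 b2 11 b8
  t3: 8a ec b8 ec 4a b2 a6 8a

RES = [ 0x8a  0xec  0xb8  0xec  0x4a  0xb2  0xa6  0x8a ]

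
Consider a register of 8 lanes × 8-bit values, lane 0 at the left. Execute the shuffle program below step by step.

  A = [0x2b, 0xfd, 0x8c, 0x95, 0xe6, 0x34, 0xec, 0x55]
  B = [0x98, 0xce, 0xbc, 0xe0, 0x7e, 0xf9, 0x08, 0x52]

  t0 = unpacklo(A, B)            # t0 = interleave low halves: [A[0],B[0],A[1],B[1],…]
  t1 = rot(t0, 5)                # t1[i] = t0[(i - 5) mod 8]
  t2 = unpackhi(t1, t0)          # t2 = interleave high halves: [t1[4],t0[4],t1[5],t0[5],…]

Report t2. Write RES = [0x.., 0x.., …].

RES = [0xe0, 0x8c, 0x2b, 0xbc, 0x98, 0x95, 0xfd, 0xe0]

→ t0 |2b|98|fd|ce|8c|bc|95|e0|
→ t1 |ce|8c|bc|95|e0|2b|98|fd|
→ t2 |e0|8c|2b|bc|98|95|fd|e0|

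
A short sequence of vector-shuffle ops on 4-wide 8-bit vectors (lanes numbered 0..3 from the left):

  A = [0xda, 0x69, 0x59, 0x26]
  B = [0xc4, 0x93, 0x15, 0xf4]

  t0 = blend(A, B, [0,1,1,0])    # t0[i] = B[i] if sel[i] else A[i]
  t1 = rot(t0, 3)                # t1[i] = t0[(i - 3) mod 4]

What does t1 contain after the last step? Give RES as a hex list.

RES = [ 0x93  0x15  0x26  0xda ]

t0 = [0xda, 0x93, 0x15, 0x26]
t1 = [0x93, 0x15, 0x26, 0xda]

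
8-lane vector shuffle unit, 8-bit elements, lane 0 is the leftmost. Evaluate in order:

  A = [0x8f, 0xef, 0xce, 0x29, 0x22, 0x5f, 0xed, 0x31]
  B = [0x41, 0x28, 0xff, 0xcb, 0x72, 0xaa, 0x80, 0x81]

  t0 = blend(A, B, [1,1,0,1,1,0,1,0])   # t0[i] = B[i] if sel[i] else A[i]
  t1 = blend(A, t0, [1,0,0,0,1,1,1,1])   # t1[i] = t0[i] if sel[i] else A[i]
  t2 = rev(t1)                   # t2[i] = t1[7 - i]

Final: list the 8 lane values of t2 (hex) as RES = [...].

t0 = [0x41, 0x28, 0xce, 0xcb, 0x72, 0x5f, 0x80, 0x31]
t1 = [0x41, 0xef, 0xce, 0x29, 0x72, 0x5f, 0x80, 0x31]
t2 = [0x31, 0x80, 0x5f, 0x72, 0x29, 0xce, 0xef, 0x41]

RES = [ 0x31  0x80  0x5f  0x72  0x29  0xce  0xef  0x41 ]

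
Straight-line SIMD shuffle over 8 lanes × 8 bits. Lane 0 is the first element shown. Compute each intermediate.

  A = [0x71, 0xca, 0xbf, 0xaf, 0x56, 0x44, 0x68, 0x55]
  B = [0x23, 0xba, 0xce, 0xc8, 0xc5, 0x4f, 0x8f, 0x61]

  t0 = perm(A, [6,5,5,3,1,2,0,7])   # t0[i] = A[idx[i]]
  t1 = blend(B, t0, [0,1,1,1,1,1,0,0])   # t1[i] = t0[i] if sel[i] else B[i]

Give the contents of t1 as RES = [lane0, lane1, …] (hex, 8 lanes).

  t0: 68 44 44 af ca bf 71 55
  t1: 23 44 44 af ca bf 8f 61

RES = [ 0x23  0x44  0x44  0xaf  0xca  0xbf  0x8f  0x61 ]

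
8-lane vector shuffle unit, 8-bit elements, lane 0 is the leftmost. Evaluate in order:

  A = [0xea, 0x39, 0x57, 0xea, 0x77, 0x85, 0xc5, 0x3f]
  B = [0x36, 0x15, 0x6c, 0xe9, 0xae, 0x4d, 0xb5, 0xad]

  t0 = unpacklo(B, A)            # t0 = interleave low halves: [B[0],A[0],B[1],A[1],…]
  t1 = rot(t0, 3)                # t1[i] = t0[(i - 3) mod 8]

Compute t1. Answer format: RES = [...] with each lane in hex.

RES = [0x57, 0xe9, 0xea, 0x36, 0xea, 0x15, 0x39, 0x6c]

  t0: 36 ea 15 39 6c 57 e9 ea
  t1: 57 e9 ea 36 ea 15 39 6c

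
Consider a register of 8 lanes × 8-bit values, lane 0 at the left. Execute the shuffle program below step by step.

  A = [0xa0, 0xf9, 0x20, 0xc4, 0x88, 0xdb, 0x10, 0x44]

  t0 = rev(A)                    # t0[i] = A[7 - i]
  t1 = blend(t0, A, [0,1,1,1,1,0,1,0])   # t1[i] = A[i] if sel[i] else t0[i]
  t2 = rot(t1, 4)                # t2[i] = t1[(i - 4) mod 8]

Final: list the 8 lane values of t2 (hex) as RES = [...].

t0 = [0x44, 0x10, 0xdb, 0x88, 0xc4, 0x20, 0xf9, 0xa0]
t1 = [0x44, 0xf9, 0x20, 0xc4, 0x88, 0x20, 0x10, 0xa0]
t2 = [0x88, 0x20, 0x10, 0xa0, 0x44, 0xf9, 0x20, 0xc4]

RES = [0x88, 0x20, 0x10, 0xa0, 0x44, 0xf9, 0x20, 0xc4]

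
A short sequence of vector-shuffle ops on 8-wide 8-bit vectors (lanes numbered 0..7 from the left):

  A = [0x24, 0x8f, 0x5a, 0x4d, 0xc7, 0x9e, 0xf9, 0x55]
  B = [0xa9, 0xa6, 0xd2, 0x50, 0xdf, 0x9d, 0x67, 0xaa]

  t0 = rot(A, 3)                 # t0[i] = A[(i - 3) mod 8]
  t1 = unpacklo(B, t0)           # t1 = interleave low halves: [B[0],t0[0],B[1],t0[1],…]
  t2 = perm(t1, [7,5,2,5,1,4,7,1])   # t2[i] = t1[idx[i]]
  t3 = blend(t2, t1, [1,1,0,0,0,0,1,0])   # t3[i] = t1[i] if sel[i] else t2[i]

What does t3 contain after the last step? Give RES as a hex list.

  t0: 9e f9 55 24 8f 5a 4d c7
  t1: a9 9e a6 f9 d2 55 50 24
  t2: 24 55 a6 55 9e d2 24 9e
  t3: a9 9e a6 55 9e d2 50 9e

RES = [ 0xa9  0x9e  0xa6  0x55  0x9e  0xd2  0x50  0x9e ]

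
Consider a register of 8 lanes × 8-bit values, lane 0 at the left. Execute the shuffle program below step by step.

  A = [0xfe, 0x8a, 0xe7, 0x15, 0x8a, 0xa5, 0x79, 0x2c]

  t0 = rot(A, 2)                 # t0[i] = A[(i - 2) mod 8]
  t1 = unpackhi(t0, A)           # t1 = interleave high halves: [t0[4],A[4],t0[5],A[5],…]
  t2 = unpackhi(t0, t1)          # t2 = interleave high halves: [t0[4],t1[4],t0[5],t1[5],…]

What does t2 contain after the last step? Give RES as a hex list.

→ t0 |79|2c|fe|8a|e7|15|8a|a5|
→ t1 |e7|8a|15|a5|8a|79|a5|2c|
→ t2 |e7|8a|15|79|8a|a5|a5|2c|

RES = [0xe7, 0x8a, 0x15, 0x79, 0x8a, 0xa5, 0xa5, 0x2c]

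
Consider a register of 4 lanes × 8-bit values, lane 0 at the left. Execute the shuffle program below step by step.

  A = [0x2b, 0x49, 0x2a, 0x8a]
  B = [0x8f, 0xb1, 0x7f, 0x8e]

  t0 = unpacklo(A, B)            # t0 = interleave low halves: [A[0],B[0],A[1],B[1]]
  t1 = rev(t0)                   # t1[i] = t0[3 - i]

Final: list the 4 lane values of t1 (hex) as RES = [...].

RES = [ 0xb1  0x49  0x8f  0x2b ]

t0 = [0x2b, 0x8f, 0x49, 0xb1]
t1 = [0xb1, 0x49, 0x8f, 0x2b]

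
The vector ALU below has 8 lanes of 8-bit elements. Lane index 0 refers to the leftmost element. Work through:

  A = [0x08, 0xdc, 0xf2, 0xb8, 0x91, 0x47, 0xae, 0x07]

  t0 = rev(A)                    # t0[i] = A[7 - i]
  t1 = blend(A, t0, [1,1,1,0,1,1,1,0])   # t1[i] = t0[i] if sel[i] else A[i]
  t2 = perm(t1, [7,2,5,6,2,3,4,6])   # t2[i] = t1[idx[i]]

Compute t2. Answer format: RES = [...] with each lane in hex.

RES = [ 0x07  0x47  0xf2  0xdc  0x47  0xb8  0xb8  0xdc ]

  t0: 07 ae 47 91 b8 f2 dc 08
  t1: 07 ae 47 b8 b8 f2 dc 07
  t2: 07 47 f2 dc 47 b8 b8 dc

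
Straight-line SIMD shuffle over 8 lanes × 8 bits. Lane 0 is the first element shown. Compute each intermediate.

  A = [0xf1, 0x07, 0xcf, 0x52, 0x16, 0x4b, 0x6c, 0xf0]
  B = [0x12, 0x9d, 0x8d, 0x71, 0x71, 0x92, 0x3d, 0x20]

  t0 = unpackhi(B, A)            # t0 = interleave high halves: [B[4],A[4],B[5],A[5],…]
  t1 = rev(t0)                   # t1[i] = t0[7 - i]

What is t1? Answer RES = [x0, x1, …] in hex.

RES = [0xf0, 0x20, 0x6c, 0x3d, 0x4b, 0x92, 0x16, 0x71]

t0 = [0x71, 0x16, 0x92, 0x4b, 0x3d, 0x6c, 0x20, 0xf0]
t1 = [0xf0, 0x20, 0x6c, 0x3d, 0x4b, 0x92, 0x16, 0x71]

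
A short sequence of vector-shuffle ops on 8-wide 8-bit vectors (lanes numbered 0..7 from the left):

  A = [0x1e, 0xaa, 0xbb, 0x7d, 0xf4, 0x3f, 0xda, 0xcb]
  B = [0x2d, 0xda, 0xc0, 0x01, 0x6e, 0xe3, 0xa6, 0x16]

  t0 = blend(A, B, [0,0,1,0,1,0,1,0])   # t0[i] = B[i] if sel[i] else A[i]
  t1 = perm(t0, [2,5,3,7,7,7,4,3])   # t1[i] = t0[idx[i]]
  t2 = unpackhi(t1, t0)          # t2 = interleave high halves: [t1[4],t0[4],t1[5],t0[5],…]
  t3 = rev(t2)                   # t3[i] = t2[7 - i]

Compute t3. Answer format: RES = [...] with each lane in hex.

→ t0 |1e|aa|c0|7d|6e|3f|a6|cb|
→ t1 |c0|3f|7d|cb|cb|cb|6e|7d|
→ t2 |cb|6e|cb|3f|6e|a6|7d|cb|
→ t3 |cb|7d|a6|6e|3f|cb|6e|cb|

RES = [0xcb, 0x7d, 0xa6, 0x6e, 0x3f, 0xcb, 0x6e, 0xcb]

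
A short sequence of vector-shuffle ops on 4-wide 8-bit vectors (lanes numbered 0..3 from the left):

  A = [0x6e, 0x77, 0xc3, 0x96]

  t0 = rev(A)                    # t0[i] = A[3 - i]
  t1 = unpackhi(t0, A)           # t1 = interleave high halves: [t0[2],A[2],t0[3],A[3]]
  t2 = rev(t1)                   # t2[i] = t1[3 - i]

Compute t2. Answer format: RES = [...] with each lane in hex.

RES = [0x96, 0x6e, 0xc3, 0x77]

  t0: 96 c3 77 6e
  t1: 77 c3 6e 96
  t2: 96 6e c3 77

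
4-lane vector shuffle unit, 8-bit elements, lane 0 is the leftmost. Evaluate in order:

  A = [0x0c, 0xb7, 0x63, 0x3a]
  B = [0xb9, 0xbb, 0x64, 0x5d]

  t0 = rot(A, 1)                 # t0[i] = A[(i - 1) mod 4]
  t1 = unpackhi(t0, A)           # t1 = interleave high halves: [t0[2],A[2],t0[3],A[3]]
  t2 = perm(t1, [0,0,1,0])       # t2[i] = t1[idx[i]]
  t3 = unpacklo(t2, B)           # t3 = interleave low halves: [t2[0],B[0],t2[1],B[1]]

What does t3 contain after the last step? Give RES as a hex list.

→ t0 |3a|0c|b7|63|
→ t1 |b7|63|63|3a|
→ t2 |b7|b7|63|b7|
→ t3 |b7|b9|b7|bb|

RES = [0xb7, 0xb9, 0xb7, 0xbb]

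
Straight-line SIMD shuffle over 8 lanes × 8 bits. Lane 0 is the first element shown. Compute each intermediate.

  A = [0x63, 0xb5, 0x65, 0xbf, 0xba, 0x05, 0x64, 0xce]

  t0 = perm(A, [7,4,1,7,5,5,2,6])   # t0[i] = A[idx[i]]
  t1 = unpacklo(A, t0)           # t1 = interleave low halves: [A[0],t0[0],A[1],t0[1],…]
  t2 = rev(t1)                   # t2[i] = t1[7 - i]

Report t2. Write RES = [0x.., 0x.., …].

  t0: ce ba b5 ce 05 05 65 64
  t1: 63 ce b5 ba 65 b5 bf ce
  t2: ce bf b5 65 ba b5 ce 63

RES = [0xce, 0xbf, 0xb5, 0x65, 0xba, 0xb5, 0xce, 0x63]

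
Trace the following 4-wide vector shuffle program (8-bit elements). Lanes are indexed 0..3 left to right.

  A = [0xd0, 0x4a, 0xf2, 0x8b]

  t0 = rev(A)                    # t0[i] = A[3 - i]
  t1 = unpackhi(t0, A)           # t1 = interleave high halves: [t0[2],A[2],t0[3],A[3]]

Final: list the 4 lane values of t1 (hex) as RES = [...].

RES = [0x4a, 0xf2, 0xd0, 0x8b]

  t0: 8b f2 4a d0
  t1: 4a f2 d0 8b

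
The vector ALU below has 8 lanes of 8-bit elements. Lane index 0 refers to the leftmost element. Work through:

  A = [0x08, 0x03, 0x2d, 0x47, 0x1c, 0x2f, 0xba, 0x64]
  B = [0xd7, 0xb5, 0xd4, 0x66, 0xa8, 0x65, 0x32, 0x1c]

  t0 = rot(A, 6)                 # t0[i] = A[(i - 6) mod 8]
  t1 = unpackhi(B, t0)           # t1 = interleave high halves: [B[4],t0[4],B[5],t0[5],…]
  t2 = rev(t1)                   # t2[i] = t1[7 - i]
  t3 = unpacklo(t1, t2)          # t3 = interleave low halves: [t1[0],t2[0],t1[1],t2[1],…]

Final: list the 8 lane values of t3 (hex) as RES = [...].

t0 = [0x2d, 0x47, 0x1c, 0x2f, 0xba, 0x64, 0x08, 0x03]
t1 = [0xa8, 0xba, 0x65, 0x64, 0x32, 0x08, 0x1c, 0x03]
t2 = [0x03, 0x1c, 0x08, 0x32, 0x64, 0x65, 0xba, 0xa8]
t3 = [0xa8, 0x03, 0xba, 0x1c, 0x65, 0x08, 0x64, 0x32]

RES = [ 0xa8  0x03  0xba  0x1c  0x65  0x08  0x64  0x32 ]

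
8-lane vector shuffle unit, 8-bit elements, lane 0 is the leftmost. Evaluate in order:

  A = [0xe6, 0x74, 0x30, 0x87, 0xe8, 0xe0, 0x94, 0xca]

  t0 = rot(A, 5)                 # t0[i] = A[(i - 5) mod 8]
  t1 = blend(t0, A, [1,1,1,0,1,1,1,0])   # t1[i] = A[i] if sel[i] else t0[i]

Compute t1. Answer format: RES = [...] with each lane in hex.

→ t0 |87|e8|e0|94|ca|e6|74|30|
→ t1 |e6|74|30|94|e8|e0|94|30|

RES = [ 0xe6  0x74  0x30  0x94  0xe8  0xe0  0x94  0x30 ]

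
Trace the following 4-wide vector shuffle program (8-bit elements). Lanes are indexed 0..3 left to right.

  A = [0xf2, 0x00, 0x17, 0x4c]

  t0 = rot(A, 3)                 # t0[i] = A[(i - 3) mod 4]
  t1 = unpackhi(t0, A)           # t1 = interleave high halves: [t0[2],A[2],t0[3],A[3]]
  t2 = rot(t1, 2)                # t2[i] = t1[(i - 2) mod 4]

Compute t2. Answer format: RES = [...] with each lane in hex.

RES = [ 0xf2  0x4c  0x4c  0x17 ]

→ t0 |00|17|4c|f2|
→ t1 |4c|17|f2|4c|
→ t2 |f2|4c|4c|17|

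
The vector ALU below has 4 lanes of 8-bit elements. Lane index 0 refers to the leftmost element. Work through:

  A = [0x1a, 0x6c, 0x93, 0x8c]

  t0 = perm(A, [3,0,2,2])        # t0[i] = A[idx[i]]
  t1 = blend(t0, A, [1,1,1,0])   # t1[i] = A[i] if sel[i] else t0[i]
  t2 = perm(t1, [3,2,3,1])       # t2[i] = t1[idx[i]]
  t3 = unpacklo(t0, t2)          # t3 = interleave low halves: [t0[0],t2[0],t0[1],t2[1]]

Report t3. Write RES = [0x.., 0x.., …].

  t0: 8c 1a 93 93
  t1: 1a 6c 93 93
  t2: 93 93 93 6c
  t3: 8c 93 1a 93

RES = [ 0x8c  0x93  0x1a  0x93 ]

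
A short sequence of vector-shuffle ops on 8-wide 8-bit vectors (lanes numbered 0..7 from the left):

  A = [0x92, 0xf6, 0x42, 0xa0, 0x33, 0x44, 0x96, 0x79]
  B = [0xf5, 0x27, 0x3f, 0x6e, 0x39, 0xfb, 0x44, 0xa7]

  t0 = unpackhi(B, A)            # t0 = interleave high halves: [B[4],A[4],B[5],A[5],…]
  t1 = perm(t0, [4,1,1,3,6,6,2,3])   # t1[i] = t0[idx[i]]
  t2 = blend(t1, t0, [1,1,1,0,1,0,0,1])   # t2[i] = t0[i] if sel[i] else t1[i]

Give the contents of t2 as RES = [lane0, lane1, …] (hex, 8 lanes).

RES = [0x39, 0x33, 0xfb, 0x44, 0x44, 0xa7, 0xfb, 0x79]

t0 = [0x39, 0x33, 0xfb, 0x44, 0x44, 0x96, 0xa7, 0x79]
t1 = [0x44, 0x33, 0x33, 0x44, 0xa7, 0xa7, 0xfb, 0x44]
t2 = [0x39, 0x33, 0xfb, 0x44, 0x44, 0xa7, 0xfb, 0x79]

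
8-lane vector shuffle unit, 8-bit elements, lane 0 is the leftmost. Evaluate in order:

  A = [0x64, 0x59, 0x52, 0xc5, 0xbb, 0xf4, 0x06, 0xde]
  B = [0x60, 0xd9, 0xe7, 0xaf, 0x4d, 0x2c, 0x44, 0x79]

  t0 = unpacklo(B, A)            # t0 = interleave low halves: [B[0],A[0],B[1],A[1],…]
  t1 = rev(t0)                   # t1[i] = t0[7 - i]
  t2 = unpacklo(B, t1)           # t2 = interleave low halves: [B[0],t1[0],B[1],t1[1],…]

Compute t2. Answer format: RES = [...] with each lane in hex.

RES = [ 0x60  0xc5  0xd9  0xaf  0xe7  0x52  0xaf  0xe7 ]

  t0: 60 64 d9 59 e7 52 af c5
  t1: c5 af 52 e7 59 d9 64 60
  t2: 60 c5 d9 af e7 52 af e7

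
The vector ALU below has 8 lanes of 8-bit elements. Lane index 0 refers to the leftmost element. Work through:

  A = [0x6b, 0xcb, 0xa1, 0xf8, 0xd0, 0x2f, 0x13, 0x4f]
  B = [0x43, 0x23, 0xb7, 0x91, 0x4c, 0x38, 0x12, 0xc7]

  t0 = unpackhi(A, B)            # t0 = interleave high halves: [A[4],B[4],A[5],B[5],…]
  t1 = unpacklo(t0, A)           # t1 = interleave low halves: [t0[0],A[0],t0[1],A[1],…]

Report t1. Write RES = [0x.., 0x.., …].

→ t0 |d0|4c|2f|38|13|12|4f|c7|
→ t1 |d0|6b|4c|cb|2f|a1|38|f8|

RES = [ 0xd0  0x6b  0x4c  0xcb  0x2f  0xa1  0x38  0xf8 ]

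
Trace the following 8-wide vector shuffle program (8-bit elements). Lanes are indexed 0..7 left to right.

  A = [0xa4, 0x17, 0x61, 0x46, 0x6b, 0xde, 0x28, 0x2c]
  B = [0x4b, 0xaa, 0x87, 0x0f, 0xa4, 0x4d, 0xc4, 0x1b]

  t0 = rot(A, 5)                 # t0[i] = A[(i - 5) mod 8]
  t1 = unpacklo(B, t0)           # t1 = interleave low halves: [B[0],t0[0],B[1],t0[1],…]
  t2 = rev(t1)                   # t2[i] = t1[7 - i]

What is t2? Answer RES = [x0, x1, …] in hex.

  t0: 46 6b de 28 2c a4 17 61
  t1: 4b 46 aa 6b 87 de 0f 28
  t2: 28 0f de 87 6b aa 46 4b

RES = [ 0x28  0x0f  0xde  0x87  0x6b  0xaa  0x46  0x4b ]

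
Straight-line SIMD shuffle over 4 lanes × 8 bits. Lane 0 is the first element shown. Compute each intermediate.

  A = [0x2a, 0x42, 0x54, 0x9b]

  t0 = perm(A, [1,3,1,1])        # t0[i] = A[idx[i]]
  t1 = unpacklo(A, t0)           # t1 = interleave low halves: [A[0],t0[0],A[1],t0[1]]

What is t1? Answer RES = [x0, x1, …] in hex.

→ t0 |42|9b|42|42|
→ t1 |2a|42|42|9b|

RES = [ 0x2a  0x42  0x42  0x9b ]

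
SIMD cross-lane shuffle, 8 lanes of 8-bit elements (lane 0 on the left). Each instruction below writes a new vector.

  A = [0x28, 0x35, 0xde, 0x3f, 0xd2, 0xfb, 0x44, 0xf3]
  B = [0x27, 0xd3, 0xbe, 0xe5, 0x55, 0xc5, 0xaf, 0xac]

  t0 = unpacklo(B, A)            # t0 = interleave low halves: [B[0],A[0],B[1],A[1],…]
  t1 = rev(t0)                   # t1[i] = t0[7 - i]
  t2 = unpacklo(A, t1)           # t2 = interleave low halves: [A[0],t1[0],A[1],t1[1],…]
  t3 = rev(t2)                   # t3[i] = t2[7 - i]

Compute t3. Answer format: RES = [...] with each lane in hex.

RES = [0xbe, 0x3f, 0xde, 0xde, 0xe5, 0x35, 0x3f, 0x28]

→ t0 |27|28|d3|35|be|de|e5|3f|
→ t1 |3f|e5|de|be|35|d3|28|27|
→ t2 |28|3f|35|e5|de|de|3f|be|
→ t3 |be|3f|de|de|e5|35|3f|28|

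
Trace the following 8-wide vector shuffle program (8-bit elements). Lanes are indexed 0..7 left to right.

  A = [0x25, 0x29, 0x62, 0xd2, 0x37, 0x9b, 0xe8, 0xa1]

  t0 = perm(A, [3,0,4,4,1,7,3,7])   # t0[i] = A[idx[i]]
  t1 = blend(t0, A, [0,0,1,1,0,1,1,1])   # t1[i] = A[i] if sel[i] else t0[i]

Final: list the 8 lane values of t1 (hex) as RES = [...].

RES = [ 0xd2  0x25  0x62  0xd2  0x29  0x9b  0xe8  0xa1 ]

t0 = [0xd2, 0x25, 0x37, 0x37, 0x29, 0xa1, 0xd2, 0xa1]
t1 = [0xd2, 0x25, 0x62, 0xd2, 0x29, 0x9b, 0xe8, 0xa1]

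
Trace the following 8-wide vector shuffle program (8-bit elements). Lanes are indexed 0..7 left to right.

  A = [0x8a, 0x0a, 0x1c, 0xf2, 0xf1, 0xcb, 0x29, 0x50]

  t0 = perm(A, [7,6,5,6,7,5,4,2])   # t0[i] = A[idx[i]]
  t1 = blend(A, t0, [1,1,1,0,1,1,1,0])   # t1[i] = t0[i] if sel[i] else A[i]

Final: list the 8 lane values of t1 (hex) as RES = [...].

→ t0 |50|29|cb|29|50|cb|f1|1c|
→ t1 |50|29|cb|f2|50|cb|f1|50|

RES = [ 0x50  0x29  0xcb  0xf2  0x50  0xcb  0xf1  0x50 ]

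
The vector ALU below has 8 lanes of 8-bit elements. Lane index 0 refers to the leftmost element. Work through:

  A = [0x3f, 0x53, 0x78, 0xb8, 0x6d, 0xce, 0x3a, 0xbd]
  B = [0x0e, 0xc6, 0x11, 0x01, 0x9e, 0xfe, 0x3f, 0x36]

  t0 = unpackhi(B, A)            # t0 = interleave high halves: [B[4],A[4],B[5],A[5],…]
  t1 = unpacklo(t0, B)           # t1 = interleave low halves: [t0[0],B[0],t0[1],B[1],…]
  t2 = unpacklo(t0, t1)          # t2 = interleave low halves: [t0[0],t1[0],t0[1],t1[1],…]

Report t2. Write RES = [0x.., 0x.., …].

  t0: 9e 6d fe ce 3f 3a 36 bd
  t1: 9e 0e 6d c6 fe 11 ce 01
  t2: 9e 9e 6d 0e fe 6d ce c6

RES = [ 0x9e  0x9e  0x6d  0x0e  0xfe  0x6d  0xce  0xc6 ]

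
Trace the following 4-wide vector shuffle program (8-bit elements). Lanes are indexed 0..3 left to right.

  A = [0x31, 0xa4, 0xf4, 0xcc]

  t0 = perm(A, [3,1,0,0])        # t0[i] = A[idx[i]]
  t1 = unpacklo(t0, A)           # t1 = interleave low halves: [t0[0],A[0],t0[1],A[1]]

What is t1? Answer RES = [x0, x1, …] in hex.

RES = [ 0xcc  0x31  0xa4  0xa4 ]

  t0: cc a4 31 31
  t1: cc 31 a4 a4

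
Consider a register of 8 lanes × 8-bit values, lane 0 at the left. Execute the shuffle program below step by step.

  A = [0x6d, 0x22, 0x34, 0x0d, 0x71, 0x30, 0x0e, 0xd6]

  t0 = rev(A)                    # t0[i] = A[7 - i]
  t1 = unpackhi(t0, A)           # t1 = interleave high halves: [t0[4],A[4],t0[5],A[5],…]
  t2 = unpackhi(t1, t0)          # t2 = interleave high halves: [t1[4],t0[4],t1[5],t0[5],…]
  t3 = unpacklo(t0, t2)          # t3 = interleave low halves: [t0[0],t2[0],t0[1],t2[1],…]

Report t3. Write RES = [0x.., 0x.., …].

RES = [ 0xd6  0x22  0x0e  0x0d  0x30  0x0e  0x71  0x34 ]

→ t0 |d6|0e|30|71|0d|34|22|6d|
→ t1 |0d|71|34|30|22|0e|6d|d6|
→ t2 |22|0d|0e|34|6d|22|d6|6d|
→ t3 |d6|22|0e|0d|30|0e|71|34|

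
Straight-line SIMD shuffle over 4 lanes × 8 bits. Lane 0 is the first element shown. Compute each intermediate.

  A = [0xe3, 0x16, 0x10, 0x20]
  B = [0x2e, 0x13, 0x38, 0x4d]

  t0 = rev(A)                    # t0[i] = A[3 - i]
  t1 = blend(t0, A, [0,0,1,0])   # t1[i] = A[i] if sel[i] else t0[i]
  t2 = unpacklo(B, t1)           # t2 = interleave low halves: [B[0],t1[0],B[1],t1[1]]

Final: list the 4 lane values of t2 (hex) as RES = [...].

RES = [0x2e, 0x20, 0x13, 0x10]

→ t0 |20|10|16|e3|
→ t1 |20|10|10|e3|
→ t2 |2e|20|13|10|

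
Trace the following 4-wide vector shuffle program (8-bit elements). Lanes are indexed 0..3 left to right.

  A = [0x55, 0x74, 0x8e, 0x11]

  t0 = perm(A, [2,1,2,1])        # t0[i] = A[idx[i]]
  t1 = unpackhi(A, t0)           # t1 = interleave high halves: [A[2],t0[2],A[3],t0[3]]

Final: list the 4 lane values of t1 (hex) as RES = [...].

  t0: 8e 74 8e 74
  t1: 8e 8e 11 74

RES = [0x8e, 0x8e, 0x11, 0x74]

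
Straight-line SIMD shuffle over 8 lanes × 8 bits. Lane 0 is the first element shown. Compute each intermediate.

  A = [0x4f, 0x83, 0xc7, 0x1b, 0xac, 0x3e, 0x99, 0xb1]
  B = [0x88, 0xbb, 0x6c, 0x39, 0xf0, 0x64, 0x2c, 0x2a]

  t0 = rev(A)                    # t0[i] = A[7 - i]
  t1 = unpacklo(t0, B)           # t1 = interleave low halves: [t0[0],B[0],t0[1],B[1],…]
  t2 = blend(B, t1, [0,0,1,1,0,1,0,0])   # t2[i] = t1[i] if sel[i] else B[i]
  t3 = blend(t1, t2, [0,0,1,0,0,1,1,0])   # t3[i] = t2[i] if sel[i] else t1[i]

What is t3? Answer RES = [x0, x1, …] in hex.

→ t0 |b1|99|3e|ac|1b|c7|83|4f|
→ t1 |b1|88|99|bb|3e|6c|ac|39|
→ t2 |88|bb|99|bb|f0|6c|2c|2a|
→ t3 |b1|88|99|bb|3e|6c|2c|39|

RES = [0xb1, 0x88, 0x99, 0xbb, 0x3e, 0x6c, 0x2c, 0x39]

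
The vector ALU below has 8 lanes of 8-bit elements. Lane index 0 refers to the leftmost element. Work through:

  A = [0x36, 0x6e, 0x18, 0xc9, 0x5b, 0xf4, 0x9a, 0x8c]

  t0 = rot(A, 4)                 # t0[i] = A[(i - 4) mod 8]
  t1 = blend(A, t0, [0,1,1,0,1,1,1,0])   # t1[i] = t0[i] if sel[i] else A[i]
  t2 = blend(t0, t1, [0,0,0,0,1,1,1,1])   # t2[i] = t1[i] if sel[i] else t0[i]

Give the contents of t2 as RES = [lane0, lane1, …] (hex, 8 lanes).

RES = [ 0x5b  0xf4  0x9a  0x8c  0x36  0x6e  0x18  0x8c ]

  t0: 5b f4 9a 8c 36 6e 18 c9
  t1: 36 f4 9a c9 36 6e 18 8c
  t2: 5b f4 9a 8c 36 6e 18 8c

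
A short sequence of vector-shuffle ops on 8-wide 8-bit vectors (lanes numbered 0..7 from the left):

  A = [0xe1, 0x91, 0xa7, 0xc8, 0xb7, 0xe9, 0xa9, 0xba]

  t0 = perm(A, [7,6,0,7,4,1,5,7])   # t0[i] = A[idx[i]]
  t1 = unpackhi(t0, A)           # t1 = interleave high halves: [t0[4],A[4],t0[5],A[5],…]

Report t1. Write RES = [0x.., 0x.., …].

t0 = [0xba, 0xa9, 0xe1, 0xba, 0xb7, 0x91, 0xe9, 0xba]
t1 = [0xb7, 0xb7, 0x91, 0xe9, 0xe9, 0xa9, 0xba, 0xba]

RES = [0xb7, 0xb7, 0x91, 0xe9, 0xe9, 0xa9, 0xba, 0xba]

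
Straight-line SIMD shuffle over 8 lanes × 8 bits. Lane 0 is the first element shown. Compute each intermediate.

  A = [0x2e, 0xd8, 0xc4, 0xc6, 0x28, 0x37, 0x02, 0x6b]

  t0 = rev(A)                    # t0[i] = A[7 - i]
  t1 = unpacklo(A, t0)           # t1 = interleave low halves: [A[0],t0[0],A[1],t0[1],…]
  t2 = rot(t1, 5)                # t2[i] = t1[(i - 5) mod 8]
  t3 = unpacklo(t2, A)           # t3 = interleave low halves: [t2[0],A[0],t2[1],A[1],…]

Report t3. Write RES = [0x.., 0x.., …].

RES = [0x02, 0x2e, 0xc4, 0xd8, 0x37, 0xc4, 0xc6, 0xc6]

→ t0 |6b|02|37|28|c6|c4|d8|2e|
→ t1 |2e|6b|d8|02|c4|37|c6|28|
→ t2 |02|c4|37|c6|28|2e|6b|d8|
→ t3 |02|2e|c4|d8|37|c4|c6|c6|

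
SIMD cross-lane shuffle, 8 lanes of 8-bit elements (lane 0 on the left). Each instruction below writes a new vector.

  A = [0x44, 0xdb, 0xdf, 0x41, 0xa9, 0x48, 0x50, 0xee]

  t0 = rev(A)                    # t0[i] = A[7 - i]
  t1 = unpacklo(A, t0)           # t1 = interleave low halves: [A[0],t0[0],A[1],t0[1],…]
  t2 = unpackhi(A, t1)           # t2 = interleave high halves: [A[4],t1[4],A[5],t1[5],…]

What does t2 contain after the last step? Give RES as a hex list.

  t0: ee 50 48 a9 41 df db 44
  t1: 44 ee db 50 df 48 41 a9
  t2: a9 df 48 48 50 41 ee a9

RES = [0xa9, 0xdf, 0x48, 0x48, 0x50, 0x41, 0xee, 0xa9]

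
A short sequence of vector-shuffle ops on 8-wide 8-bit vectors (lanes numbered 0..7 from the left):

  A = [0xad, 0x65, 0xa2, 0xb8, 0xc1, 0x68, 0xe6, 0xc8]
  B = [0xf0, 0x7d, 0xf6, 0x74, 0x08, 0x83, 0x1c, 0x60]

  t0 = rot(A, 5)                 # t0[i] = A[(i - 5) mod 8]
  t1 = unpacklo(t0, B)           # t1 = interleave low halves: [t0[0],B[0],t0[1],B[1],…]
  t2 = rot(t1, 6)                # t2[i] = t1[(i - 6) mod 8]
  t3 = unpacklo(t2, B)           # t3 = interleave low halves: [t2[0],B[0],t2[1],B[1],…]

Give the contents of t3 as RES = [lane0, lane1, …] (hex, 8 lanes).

t0 = [0xb8, 0xc1, 0x68, 0xe6, 0xc8, 0xad, 0x65, 0xa2]
t1 = [0xb8, 0xf0, 0xc1, 0x7d, 0x68, 0xf6, 0xe6, 0x74]
t2 = [0xc1, 0x7d, 0x68, 0xf6, 0xe6, 0x74, 0xb8, 0xf0]
t3 = [0xc1, 0xf0, 0x7d, 0x7d, 0x68, 0xf6, 0xf6, 0x74]

RES = [ 0xc1  0xf0  0x7d  0x7d  0x68  0xf6  0xf6  0x74 ]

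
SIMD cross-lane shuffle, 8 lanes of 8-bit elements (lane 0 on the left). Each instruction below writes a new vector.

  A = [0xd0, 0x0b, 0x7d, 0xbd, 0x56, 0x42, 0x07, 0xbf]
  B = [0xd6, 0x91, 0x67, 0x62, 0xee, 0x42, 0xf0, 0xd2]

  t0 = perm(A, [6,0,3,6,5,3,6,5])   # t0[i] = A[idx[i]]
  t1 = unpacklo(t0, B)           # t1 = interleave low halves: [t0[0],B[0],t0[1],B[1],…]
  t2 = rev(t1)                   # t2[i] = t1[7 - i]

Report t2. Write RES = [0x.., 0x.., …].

RES = [ 0x62  0x07  0x67  0xbd  0x91  0xd0  0xd6  0x07 ]

t0 = [0x07, 0xd0, 0xbd, 0x07, 0x42, 0xbd, 0x07, 0x42]
t1 = [0x07, 0xd6, 0xd0, 0x91, 0xbd, 0x67, 0x07, 0x62]
t2 = [0x62, 0x07, 0x67, 0xbd, 0x91, 0xd0, 0xd6, 0x07]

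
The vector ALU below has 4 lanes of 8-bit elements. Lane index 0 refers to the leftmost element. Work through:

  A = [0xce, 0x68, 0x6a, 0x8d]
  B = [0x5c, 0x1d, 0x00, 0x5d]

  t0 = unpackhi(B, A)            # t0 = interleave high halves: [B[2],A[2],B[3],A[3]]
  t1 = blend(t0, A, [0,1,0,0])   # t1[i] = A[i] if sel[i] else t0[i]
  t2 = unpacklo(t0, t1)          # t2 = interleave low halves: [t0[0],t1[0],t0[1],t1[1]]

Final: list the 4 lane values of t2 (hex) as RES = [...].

RES = [ 0x00  0x00  0x6a  0x68 ]

→ t0 |00|6a|5d|8d|
→ t1 |00|68|5d|8d|
→ t2 |00|00|6a|68|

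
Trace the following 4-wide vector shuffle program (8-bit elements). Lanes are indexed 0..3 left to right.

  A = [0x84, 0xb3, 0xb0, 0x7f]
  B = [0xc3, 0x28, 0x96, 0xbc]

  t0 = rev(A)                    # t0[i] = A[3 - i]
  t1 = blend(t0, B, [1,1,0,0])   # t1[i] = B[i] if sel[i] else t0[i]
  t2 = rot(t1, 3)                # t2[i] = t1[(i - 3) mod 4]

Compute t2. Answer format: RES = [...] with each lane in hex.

→ t0 |7f|b0|b3|84|
→ t1 |c3|28|b3|84|
→ t2 |28|b3|84|c3|

RES = [ 0x28  0xb3  0x84  0xc3 ]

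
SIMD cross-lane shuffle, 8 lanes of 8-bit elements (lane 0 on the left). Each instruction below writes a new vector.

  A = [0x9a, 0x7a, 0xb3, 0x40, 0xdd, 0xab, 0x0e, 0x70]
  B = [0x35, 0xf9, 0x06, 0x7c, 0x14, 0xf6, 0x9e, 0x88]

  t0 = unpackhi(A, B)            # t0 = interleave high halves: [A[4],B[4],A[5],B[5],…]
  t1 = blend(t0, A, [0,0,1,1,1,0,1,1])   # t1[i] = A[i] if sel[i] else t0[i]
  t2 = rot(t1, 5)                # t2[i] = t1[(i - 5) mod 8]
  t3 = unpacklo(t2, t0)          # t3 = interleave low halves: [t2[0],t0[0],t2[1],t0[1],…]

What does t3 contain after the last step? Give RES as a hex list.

RES = [ 0x40  0xdd  0xdd  0x14  0x9e  0xab  0x0e  0xf6 ]

  t0: dd 14 ab f6 0e 9e 70 88
  t1: dd 14 b3 40 dd 9e 0e 70
  t2: 40 dd 9e 0e 70 dd 14 b3
  t3: 40 dd dd 14 9e ab 0e f6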